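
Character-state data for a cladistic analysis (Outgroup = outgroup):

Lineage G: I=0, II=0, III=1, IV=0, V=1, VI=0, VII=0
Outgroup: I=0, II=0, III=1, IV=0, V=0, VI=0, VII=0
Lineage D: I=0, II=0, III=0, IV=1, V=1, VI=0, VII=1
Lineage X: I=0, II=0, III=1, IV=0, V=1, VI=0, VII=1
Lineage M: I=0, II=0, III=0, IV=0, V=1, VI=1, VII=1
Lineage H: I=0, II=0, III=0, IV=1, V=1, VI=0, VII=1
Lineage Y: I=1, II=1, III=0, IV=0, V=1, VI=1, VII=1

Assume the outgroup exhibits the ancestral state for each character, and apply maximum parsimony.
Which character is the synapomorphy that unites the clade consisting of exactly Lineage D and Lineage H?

IV

Character polarity is set by the outgroup: the derived state is whichever differs from the outgroup's state, so for III the derived state is '0', and for the remaining characters it is '1'.
I: derived state '1' in Lineage Y only — an autapomorphy, so it tells us nothing about relationships among taxa.
II: derived state '1' in Lineage Y only — an autapomorphy, so it tells us nothing about relationships among taxa.
III (derived state '0') is shared by Lineage D, Lineage H, Lineage M, and Lineage Y — a synapomorphy uniting that clade.
Only Lineage D and Lineage H show the derived state '1' for IV, supporting them as a clade.
All ingroup taxa share the derived state '1' for V; it defines the ingroup but does not resolve relationships within it.
Only Lineage M and Lineage Y show the derived state '1' for VI, supporting them as a clade.
Only Lineage D, Lineage H, Lineage M, Lineage X, and Lineage Y show the derived state '1' for VII, supporting them as a clade.
Most parsimonious ingroup topology: (Lineage G,(((Lineage D,Lineage H),(Lineage M,Lineage Y)),Lineage X)).
The clade {Lineage D, Lineage H} is supported by IV: its derived state '1' occurs in exactly those taxa and in no other taxon (including the outgroup).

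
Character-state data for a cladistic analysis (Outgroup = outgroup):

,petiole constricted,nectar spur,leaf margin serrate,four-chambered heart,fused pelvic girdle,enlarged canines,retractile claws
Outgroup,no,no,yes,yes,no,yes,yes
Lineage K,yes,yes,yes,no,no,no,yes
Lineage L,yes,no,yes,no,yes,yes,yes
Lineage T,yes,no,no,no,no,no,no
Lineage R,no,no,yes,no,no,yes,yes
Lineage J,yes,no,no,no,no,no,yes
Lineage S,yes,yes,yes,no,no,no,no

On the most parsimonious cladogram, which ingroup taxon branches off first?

Character polarity is set by the outgroup: the derived state is whichever differs from the outgroup's state, so for leaf margin serrate, four-chambered heart, enlarged canines, retractile claws the derived state is 'no', and for the remaining characters it is 'yes'.
Only Lineage J, Lineage K, Lineage L, Lineage S, and Lineage T show the derived state 'yes' for petiole constricted, supporting them as a clade.
nectar spur (derived state 'yes') is shared by Lineage K and Lineage S — a synapomorphy uniting that clade.
leaf margin serrate: derived state 'no' in Lineage J and Lineage T only — synapomorphy for {Lineage J, Lineage T}.
All ingroup taxa share the derived state 'no' for four-chambered heart; it defines the ingroup but does not resolve relationships within it.
fused pelvic girdle: derived state 'yes' in Lineage L only — an autapomorphy, so it tells us nothing about relationships among taxa.
Only Lineage J, Lineage K, Lineage S, and Lineage T show the derived state 'no' for enlarged canines, supporting them as a clade.
retractile claws (state 'no') occurs in Lineage S and Lineage T but conflicts with the nesting implied by the other characters — most parsimoniously interpreted as homoplasy.
Most parsimonious ingroup topology: ((((Lineage K,Lineage S),(Lineage T,Lineage J)),Lineage L),Lineage R).
Lineage R is sister to the clade containing all other ingroup taxa, so it is the earliest-diverging (most basal) ingroup lineage.

Lineage R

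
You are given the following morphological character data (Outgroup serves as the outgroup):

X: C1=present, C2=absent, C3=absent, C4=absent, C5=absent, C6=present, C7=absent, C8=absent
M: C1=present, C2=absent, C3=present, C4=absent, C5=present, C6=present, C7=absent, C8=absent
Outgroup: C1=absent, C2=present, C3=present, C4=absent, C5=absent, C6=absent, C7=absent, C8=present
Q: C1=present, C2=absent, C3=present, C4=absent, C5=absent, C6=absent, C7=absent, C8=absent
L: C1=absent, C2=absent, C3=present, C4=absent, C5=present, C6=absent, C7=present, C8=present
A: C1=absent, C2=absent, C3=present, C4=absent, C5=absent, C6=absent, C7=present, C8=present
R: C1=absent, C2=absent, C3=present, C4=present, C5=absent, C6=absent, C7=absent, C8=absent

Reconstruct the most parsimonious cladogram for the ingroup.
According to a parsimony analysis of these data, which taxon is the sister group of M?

X

Character polarity is set by the outgroup: the derived state is whichever differs from the outgroup's state, so for C2, C3, C8 the derived state is 'absent', and for the remaining characters it is 'present'.
C1 (derived state 'present') is shared by M, Q, and X — a synapomorphy uniting that clade.
C2 (derived state 'absent') is shared by all ingroup taxa — unites the whole ingroup.
C3 (derived state 'absent') is unique to X (autapomorphy; uninformative for grouping).
C4: derived state 'present' in R only — an autapomorphy, so it tells us nothing about relationships among taxa.
C5 (state 'present') occurs in L and M but conflicts with the nesting implied by the other characters — most parsimoniously interpreted as homoplasy.
C6 (derived state 'present') is shared by M and X — a synapomorphy uniting that clade.
Only A and L show the derived state 'present' for C7, supporting them as a clade.
Only M, Q, R, and X show the derived state 'absent' for C8, supporting them as a clade.
Most parsimonious ingroup topology: ((((M,X),Q),R),(L,A)).
M and X form a cherry on this tree, so they are sister taxa.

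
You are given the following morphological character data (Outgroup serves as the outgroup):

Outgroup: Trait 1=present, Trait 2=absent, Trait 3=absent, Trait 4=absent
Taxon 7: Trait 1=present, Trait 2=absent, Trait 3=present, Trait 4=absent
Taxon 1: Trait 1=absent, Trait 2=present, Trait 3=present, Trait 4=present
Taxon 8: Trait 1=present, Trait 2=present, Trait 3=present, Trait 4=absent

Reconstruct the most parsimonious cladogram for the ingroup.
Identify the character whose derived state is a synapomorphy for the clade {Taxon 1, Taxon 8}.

Trait 2

Character polarity is set by the outgroup: the derived state is whichever differs from the outgroup's state, so for Trait 1 the derived state is 'absent', and for the remaining characters it is 'present'.
Trait 1 (derived state 'absent') is unique to Taxon 1 (autapomorphy; uninformative for grouping).
Only Taxon 1 and Taxon 8 show the derived state 'present' for Trait 2, supporting them as a clade.
Trait 3 (derived state 'present') is shared by all ingroup taxa — unites the whole ingroup.
Trait 4 (derived state 'present') is unique to Taxon 1 (autapomorphy; uninformative for grouping).
Most parsimonious ingroup topology: (Taxon 7,(Taxon 1,Taxon 8)).
The clade {Taxon 1, Taxon 8} is supported by Trait 2: its derived state 'present' occurs in exactly those taxa and in no other taxon (including the outgroup).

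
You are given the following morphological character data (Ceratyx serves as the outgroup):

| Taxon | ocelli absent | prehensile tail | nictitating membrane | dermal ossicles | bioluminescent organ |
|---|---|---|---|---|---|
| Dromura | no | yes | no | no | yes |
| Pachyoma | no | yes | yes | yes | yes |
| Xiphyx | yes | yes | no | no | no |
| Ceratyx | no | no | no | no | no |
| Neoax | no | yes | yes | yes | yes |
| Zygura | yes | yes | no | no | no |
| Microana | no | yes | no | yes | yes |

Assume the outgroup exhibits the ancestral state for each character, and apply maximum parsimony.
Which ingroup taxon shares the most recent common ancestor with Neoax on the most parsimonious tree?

Pachyoma

The outgroup has state 'no' for every character, so 'yes' is the derived state throughout.
ocelli absent: derived state 'yes' in Xiphyx and Zygura only — synapomorphy for {Xiphyx, Zygura}.
prehensile tail (derived state 'yes') is shared by all ingroup taxa — unites the whole ingroup.
nictitating membrane (derived state 'yes') is shared by Neoax and Pachyoma — a synapomorphy uniting that clade.
Only Microana, Neoax, and Pachyoma show the derived state 'yes' for dermal ossicles, supporting them as a clade.
bioluminescent organ: derived state 'yes' in Dromura, Microana, Neoax, and Pachyoma only — synapomorphy for {Dromura, Microana, Neoax, Pachyoma}.
Most parsimonious ingroup topology: ((((Neoax,Pachyoma),Microana),Dromura),(Xiphyx,Zygura)).
Neoax and Pachyoma form a cherry on this tree, so they are sister taxa.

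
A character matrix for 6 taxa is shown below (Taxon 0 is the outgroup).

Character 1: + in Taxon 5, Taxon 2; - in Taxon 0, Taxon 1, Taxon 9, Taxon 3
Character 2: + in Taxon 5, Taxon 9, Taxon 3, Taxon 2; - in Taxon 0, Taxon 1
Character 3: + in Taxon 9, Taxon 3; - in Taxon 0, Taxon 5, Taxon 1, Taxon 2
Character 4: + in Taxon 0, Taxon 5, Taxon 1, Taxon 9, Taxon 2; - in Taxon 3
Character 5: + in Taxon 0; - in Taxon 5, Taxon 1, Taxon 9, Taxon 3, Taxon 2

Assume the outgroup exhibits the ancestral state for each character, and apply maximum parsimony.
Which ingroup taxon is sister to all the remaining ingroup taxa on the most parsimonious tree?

Taxon 1

Character polarity is set by the outgroup: the derived state is whichever differs from the outgroup's state, so for Character 4, Character 5 the derived state is '-', and for the remaining characters it is '+'.
Character 1: derived state '+' in Taxon 2 and Taxon 5 only — synapomorphy for {Taxon 2, Taxon 5}.
Character 2 (derived state '+') is shared by Taxon 2, Taxon 3, Taxon 5, and Taxon 9 — a synapomorphy uniting that clade.
Character 3: derived state '+' in Taxon 3 and Taxon 9 only — synapomorphy for {Taxon 3, Taxon 9}.
Character 4 (derived state '-') is unique to Taxon 3 (autapomorphy; uninformative for grouping).
All ingroup taxa share the derived state '-' for Character 5; it defines the ingroup but does not resolve relationships within it.
Most parsimonious ingroup topology: (((Taxon 5,Taxon 2),(Taxon 9,Taxon 3)),Taxon 1).
Taxon 1 is sister to the clade containing all other ingroup taxa, so it is the earliest-diverging (most basal) ingroup lineage.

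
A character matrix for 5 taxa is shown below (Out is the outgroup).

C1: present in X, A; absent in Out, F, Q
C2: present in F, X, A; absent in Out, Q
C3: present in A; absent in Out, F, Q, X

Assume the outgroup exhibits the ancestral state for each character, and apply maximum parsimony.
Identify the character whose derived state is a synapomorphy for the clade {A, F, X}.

C2

The outgroup has state 'absent' for every character, so 'present' is the derived state throughout.
C1: derived state 'present' in A and X only — synapomorphy for {A, X}.
C2: derived state 'present' in A, F, and X only — synapomorphy for {A, F, X}.
C3: derived state 'present' in A only — an autapomorphy, so it tells us nothing about relationships among taxa.
Most parsimonious ingroup topology: ((F,(X,A)),Q).
The clade {A, F, X} is supported by C2: its derived state 'present' occurs in exactly those taxa and in no other taxon (including the outgroup).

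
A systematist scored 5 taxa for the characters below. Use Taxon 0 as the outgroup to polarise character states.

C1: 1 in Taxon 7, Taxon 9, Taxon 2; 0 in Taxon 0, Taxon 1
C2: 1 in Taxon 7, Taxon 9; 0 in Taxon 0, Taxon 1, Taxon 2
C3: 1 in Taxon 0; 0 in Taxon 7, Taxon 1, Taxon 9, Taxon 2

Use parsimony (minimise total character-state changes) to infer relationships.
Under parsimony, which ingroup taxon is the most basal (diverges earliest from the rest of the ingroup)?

Taxon 1

Character polarity is set by the outgroup: the derived state is whichever differs from the outgroup's state, so for C3 the derived state is '0', and for the remaining characters it is '1'.
C1 (derived state '1') is shared by Taxon 2, Taxon 7, and Taxon 9 — a synapomorphy uniting that clade.
C2: derived state '1' in Taxon 7 and Taxon 9 only — synapomorphy for {Taxon 7, Taxon 9}.
All ingroup taxa share the derived state '0' for C3; it defines the ingroup but does not resolve relationships within it.
Most parsimonious ingroup topology: (((Taxon 7,Taxon 9),Taxon 2),Taxon 1).
Taxon 1 is sister to the clade containing all other ingroup taxa, so it is the earliest-diverging (most basal) ingroup lineage.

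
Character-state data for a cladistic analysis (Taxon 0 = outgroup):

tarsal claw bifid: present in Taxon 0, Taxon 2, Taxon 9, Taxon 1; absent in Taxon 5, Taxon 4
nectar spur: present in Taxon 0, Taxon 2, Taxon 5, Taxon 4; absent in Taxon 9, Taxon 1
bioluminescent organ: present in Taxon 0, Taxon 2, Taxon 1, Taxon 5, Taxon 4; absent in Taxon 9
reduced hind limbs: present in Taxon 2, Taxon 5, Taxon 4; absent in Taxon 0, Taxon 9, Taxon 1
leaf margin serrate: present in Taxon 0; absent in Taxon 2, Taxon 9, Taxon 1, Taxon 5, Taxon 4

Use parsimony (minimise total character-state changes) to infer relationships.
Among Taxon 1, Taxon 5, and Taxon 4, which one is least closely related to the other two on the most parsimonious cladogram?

Taxon 1

Character polarity is set by the outgroup: the derived state is whichever differs from the outgroup's state, so for tarsal claw bifid, nectar spur, bioluminescent organ, leaf margin serrate the derived state is 'absent', and for the remaining characters it is 'present'.
tarsal claw bifid (derived state 'absent') is shared by Taxon 4 and Taxon 5 — a synapomorphy uniting that clade.
Only Taxon 1 and Taxon 9 show the derived state 'absent' for nectar spur, supporting them as a clade.
bioluminescent organ: derived state 'absent' in Taxon 9 only — an autapomorphy, so it tells us nothing about relationships among taxa.
reduced hind limbs (derived state 'present') is shared by Taxon 2, Taxon 4, and Taxon 5 — a synapomorphy uniting that clade.
All ingroup taxa share the derived state 'absent' for leaf margin serrate; it defines the ingroup but does not resolve relationships within it.
Most parsimonious ingroup topology: ((Taxon 2,(Taxon 5,Taxon 4)),(Taxon 9,Taxon 1)).
Taxon 4 and Taxon 5 share a more recent common ancestor with each other than either does with Taxon 1, so Taxon 1 is the least closely related of the three.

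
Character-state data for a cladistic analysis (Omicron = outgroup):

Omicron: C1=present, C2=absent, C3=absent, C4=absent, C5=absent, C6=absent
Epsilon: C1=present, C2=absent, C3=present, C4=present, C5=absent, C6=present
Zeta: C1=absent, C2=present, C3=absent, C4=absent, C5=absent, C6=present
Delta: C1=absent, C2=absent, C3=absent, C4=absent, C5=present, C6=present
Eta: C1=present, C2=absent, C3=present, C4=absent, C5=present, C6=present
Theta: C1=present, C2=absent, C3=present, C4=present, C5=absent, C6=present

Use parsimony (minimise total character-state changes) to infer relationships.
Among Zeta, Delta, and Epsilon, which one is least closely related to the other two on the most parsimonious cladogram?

Epsilon

Character polarity is set by the outgroup: the derived state is whichever differs from the outgroup's state, so for C1 the derived state is 'absent', and for the remaining characters it is 'present'.
Only Delta and Zeta show the derived state 'absent' for C1, supporting them as a clade.
C2: derived state 'present' in Zeta only — an autapomorphy, so it tells us nothing about relationships among taxa.
Only Epsilon, Eta, and Theta show the derived state 'present' for C3, supporting them as a clade.
C4: derived state 'present' in Epsilon and Theta only — synapomorphy for {Epsilon, Theta}.
C5 (state 'present') occurs in Delta and Eta but conflicts with the nesting implied by the other characters — most parsimoniously interpreted as homoplasy.
C6 (derived state 'present') is shared by all ingroup taxa — unites the whole ingroup.
Most parsimonious ingroup topology: (((Epsilon,Theta),Eta),(Zeta,Delta)).
Zeta and Delta share a more recent common ancestor with each other than either does with Epsilon, so Epsilon is the least closely related of the three.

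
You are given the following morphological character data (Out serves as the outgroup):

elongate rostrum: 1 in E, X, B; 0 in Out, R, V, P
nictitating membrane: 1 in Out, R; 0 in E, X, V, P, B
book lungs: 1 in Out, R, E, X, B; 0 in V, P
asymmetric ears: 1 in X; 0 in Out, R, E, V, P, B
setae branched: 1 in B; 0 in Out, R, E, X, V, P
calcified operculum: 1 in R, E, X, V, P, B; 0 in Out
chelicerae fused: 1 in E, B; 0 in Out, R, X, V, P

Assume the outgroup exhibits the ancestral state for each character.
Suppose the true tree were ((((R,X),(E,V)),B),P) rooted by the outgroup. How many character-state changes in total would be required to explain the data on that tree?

Map each character onto ((((R,X),(E,V)),B),P) (rooted by Out) and count the minimum state changes it requires (Fitch parsimony):
elongate rostrum: 3; nictitating membrane: 2; book lungs: 2; asymmetric ears: 1; setae branched: 1; calcified operculum: 1; chelicerae fused: 2.
Total tree length = 12.

12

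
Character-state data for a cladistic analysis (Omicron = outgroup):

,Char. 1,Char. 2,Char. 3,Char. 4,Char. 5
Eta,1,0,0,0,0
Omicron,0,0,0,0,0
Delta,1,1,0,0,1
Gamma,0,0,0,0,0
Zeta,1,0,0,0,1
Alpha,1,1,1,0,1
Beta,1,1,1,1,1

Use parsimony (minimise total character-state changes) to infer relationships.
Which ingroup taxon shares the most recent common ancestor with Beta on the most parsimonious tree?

Alpha

The outgroup has state '0' for every character, so '1' is the derived state throughout.
Char. 1 (derived state '1') is shared by Alpha, Beta, Delta, Eta, and Zeta — a synapomorphy uniting that clade.
Char. 2 (derived state '1') is shared by Alpha, Beta, and Delta — a synapomorphy uniting that clade.
Only Alpha and Beta show the derived state '1' for Char. 3, supporting them as a clade.
Char. 4: derived state '1' in Beta only — an autapomorphy, so it tells us nothing about relationships among taxa.
Char. 5 (derived state '1') is shared by Alpha, Beta, Delta, and Zeta — a synapomorphy uniting that clade.
Most parsimonious ingroup topology: ((((Delta,(Beta,Alpha)),Zeta),Eta),Gamma).
Beta and Alpha form a cherry on this tree, so they are sister taxa.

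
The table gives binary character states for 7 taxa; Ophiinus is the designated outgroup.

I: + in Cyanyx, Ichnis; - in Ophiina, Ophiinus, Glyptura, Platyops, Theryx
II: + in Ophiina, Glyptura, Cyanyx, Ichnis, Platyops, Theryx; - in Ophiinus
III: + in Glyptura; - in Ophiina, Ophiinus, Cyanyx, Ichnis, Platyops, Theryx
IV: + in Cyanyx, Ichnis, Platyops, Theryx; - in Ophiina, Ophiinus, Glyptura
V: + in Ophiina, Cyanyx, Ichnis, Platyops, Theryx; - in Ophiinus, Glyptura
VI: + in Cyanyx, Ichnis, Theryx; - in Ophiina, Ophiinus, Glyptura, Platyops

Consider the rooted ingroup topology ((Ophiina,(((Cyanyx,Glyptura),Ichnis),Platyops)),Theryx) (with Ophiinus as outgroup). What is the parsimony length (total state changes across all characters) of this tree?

12

Map each character onto ((Ophiina,(((Cyanyx,Glyptura),Ichnis),Platyops)),Theryx) (rooted by Ophiinus) and count the minimum state changes it requires (Fitch parsimony):
I: 2; II: 1; III: 1; IV: 3; V: 2; VI: 3.
Total tree length = 12.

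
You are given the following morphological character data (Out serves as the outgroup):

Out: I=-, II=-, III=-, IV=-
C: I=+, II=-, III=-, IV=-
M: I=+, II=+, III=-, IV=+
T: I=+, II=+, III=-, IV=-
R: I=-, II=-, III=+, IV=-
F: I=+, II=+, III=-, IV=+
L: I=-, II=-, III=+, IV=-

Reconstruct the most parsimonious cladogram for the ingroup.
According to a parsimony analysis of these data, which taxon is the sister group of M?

F

The outgroup has state '-' for every character, so '+' is the derived state throughout.
I (derived state '+') is shared by C, F, M, and T — a synapomorphy uniting that clade.
II: derived state '+' in F, M, and T only — synapomorphy for {F, M, T}.
III (derived state '+') is shared by L and R — a synapomorphy uniting that clade.
Only F and M show the derived state '+' for IV, supporting them as a clade.
Most parsimonious ingroup topology: ((C,((M,F),T)),(R,L)).
M and F form a cherry on this tree, so they are sister taxa.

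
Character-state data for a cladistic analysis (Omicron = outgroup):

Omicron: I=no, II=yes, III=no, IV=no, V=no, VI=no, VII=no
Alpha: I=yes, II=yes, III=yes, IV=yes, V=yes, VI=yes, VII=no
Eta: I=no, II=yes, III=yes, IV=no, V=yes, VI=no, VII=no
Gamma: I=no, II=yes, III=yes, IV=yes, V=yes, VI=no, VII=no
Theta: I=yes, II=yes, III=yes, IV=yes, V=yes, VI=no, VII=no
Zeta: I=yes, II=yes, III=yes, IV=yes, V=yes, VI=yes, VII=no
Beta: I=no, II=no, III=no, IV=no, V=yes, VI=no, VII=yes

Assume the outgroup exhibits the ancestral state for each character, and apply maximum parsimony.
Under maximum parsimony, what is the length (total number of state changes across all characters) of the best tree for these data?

Character polarity is set by the outgroup: the derived state is whichever differs from the outgroup's state, so for II the derived state is 'no', and for the remaining characters it is 'yes'.
Only Alpha, Theta, and Zeta show the derived state 'yes' for I, supporting them as a clade.
II: derived state 'no' in Beta only — an autapomorphy, so it tells us nothing about relationships among taxa.
Only Alpha, Eta, Gamma, Theta, and Zeta show the derived state 'yes' for III, supporting them as a clade.
IV (derived state 'yes') is shared by Alpha, Gamma, Theta, and Zeta — a synapomorphy uniting that clade.
V (derived state 'yes') is shared by all ingroup taxa — unites the whole ingroup.
VI (derived state 'yes') is shared by Alpha and Zeta — a synapomorphy uniting that clade.
VII: derived state 'yes' in Beta only — an autapomorphy, so it tells us nothing about relationships among taxa.
Most parsimonious ingroup topology: (((((Alpha,Zeta),Theta),Gamma),Eta),Beta).
Changes per character on this tree: I: 1; II: 1; III: 1; IV: 1; V: 1; VI: 1; VII: 1.
Total = 7.

7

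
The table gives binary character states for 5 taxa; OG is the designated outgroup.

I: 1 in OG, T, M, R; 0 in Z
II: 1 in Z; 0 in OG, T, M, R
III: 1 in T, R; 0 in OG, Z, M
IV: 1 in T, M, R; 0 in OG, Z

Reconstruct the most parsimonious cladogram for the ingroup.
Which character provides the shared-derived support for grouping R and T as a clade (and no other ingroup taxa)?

Character polarity is set by the outgroup: the derived state is whichever differs from the outgroup's state, so for I the derived state is '0', and for the remaining characters it is '1'.
I: derived state '0' in Z only — an autapomorphy, so it tells us nothing about relationships among taxa.
II (derived state '1') is unique to Z (autapomorphy; uninformative for grouping).
Only R and T show the derived state '1' for III, supporting them as a clade.
IV (derived state '1') is shared by M, R, and T — a synapomorphy uniting that clade.
Most parsimonious ingroup topology: (((T,R),M),Z).
The clade {R, T} is supported by III: its derived state '1' occurs in exactly those taxa and in no other taxon (including the outgroup).

III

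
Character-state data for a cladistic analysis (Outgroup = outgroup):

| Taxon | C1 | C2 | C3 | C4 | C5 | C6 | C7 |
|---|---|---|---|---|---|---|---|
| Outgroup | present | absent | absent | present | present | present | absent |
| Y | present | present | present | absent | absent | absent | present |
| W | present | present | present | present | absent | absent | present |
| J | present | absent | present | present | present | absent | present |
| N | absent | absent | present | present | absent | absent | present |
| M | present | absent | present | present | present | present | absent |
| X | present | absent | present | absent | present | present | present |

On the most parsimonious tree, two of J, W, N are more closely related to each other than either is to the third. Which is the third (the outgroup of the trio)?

J

Character polarity is set by the outgroup: the derived state is whichever differs from the outgroup's state, so for C1, C4, C5, C6 the derived state is 'absent', and for the remaining characters it is 'present'.
C1: derived state 'absent' in N only — an autapomorphy, so it tells us nothing about relationships among taxa.
Only W and Y show the derived state 'present' for C2, supporting them as a clade.
All ingroup taxa share the derived state 'present' for C3; it defines the ingroup but does not resolve relationships within it.
C4 groups X and Y, which is incompatible with the clades supported by the remaining characters; treating it as convergent (homoplasy) costs fewer steps than any alternative tree.
C5: derived state 'absent' in N, W, and Y only — synapomorphy for {N, W, Y}.
Only J, N, W, and Y show the derived state 'absent' for C6, supporting them as a clade.
C7: derived state 'present' in J, N, W, X, and Y only — synapomorphy for {J, N, W, X, Y}.
Most parsimonious ingroup topology: (((((Y,W),N),J),X),M).
N and W share a more recent common ancestor with each other than either does with J, so J is the least closely related of the three.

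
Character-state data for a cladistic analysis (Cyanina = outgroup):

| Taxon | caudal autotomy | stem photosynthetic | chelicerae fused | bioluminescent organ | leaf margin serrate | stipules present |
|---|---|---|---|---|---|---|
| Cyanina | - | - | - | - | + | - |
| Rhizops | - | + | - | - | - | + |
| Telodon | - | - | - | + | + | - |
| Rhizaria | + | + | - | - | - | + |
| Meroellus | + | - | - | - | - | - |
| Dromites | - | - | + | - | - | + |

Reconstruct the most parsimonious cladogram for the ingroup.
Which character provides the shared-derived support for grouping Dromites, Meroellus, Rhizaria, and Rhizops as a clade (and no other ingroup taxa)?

leaf margin serrate

Character polarity is set by the outgroup: the derived state is whichever differs from the outgroup's state, so for leaf margin serrate the derived state is '-', and for the remaining characters it is '+'.
caudal autotomy (state '+') occurs in Meroellus and Rhizaria but conflicts with the nesting implied by the other characters — most parsimoniously interpreted as homoplasy.
stem photosynthetic: derived state '+' in Rhizaria and Rhizops only — synapomorphy for {Rhizaria, Rhizops}.
chelicerae fused: derived state '+' in Dromites only — an autapomorphy, so it tells us nothing about relationships among taxa.
bioluminescent organ (derived state '+') is unique to Telodon (autapomorphy; uninformative for grouping).
Only Dromites, Meroellus, Rhizaria, and Rhizops show the derived state '-' for leaf margin serrate, supporting them as a clade.
Only Dromites, Rhizaria, and Rhizops show the derived state '+' for stipules present, supporting them as a clade.
Most parsimonious ingroup topology: ((((Rhizops,Rhizaria),Dromites),Meroellus),Telodon).
The clade {Dromites, Meroellus, Rhizaria, Rhizops} is supported by leaf margin serrate: its derived state '-' occurs in exactly those taxa and in no other taxon (including the outgroup).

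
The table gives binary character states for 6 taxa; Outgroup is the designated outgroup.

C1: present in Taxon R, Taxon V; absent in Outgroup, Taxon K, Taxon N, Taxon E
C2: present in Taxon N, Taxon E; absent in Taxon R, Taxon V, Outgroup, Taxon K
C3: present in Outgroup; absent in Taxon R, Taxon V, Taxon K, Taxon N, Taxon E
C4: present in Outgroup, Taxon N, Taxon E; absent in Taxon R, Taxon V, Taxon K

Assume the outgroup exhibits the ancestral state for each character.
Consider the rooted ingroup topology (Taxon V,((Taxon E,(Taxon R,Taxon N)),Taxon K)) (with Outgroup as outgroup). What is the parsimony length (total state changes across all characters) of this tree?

Map each character onto (Taxon V,((Taxon E,(Taxon R,Taxon N)),Taxon K)) (rooted by Outgroup) and count the minimum state changes it requires (Fitch parsimony):
C1: 2; C2: 2; C3: 1; C4: 3.
Total tree length = 8.

8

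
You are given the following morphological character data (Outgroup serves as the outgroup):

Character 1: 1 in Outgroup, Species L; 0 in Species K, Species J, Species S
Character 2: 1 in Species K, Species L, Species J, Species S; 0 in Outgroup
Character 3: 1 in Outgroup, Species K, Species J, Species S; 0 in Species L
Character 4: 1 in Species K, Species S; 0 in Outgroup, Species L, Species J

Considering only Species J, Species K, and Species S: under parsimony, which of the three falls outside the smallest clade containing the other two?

Species J

Character polarity is set by the outgroup: the derived state is whichever differs from the outgroup's state, so for Character 1, Character 3 the derived state is '0', and for the remaining characters it is '1'.
Character 1: derived state '0' in Species J, Species K, and Species S only — synapomorphy for {Species J, Species K, Species S}.
All ingroup taxa share the derived state '1' for Character 2; it defines the ingroup but does not resolve relationships within it.
Character 3: derived state '0' in Species L only — an autapomorphy, so it tells us nothing about relationships among taxa.
Only Species K and Species S show the derived state '1' for Character 4, supporting them as a clade.
Most parsimonious ingroup topology: (((Species K,Species S),Species J),Species L).
Species S and Species K share a more recent common ancestor with each other than either does with Species J, so Species J is the least closely related of the three.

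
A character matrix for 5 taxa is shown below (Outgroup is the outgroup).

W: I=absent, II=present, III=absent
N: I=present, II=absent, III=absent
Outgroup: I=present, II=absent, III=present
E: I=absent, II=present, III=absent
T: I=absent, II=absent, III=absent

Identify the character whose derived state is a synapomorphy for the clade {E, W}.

Character polarity is set by the outgroup: the derived state is whichever differs from the outgroup's state, so for I, III the derived state is 'absent', and for the remaining characters it is 'present'.
I: derived state 'absent' in E, T, and W only — synapomorphy for {E, T, W}.
II: derived state 'present' in E and W only — synapomorphy for {E, W}.
All ingroup taxa share the derived state 'absent' for III; it defines the ingroup but does not resolve relationships within it.
Most parsimonious ingroup topology: (N,(T,(W,E))).
The clade {E, W} is supported by II: its derived state 'present' occurs in exactly those taxa and in no other taxon (including the outgroup).

II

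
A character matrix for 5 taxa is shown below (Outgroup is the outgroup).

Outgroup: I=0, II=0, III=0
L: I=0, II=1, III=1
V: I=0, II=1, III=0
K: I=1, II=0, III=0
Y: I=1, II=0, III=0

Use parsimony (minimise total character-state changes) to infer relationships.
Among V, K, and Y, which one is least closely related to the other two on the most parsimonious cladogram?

The outgroup has state '0' for every character, so '1' is the derived state throughout.
Only K and Y show the derived state '1' for I, supporting them as a clade.
Only L and V show the derived state '1' for II, supporting them as a clade.
III: derived state '1' in L only — an autapomorphy, so it tells us nothing about relationships among taxa.
Most parsimonious ingroup topology: ((L,V),(K,Y)).
K and Y share a more recent common ancestor with each other than either does with V, so V is the least closely related of the three.

V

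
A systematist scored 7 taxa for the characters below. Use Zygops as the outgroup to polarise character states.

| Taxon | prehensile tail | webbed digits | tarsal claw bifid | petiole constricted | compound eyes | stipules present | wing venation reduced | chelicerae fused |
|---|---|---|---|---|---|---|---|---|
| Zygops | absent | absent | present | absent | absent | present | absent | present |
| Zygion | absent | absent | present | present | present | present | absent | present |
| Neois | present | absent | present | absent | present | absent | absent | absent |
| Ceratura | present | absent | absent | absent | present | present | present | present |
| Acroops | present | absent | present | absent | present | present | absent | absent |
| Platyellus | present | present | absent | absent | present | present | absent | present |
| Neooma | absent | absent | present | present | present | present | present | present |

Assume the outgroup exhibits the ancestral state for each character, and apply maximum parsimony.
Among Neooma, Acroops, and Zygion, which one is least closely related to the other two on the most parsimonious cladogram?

Acroops

Character polarity is set by the outgroup: the derived state is whichever differs from the outgroup's state, so for tarsal claw bifid, stipules present, chelicerae fused the derived state is 'absent', and for the remaining characters it is 'present'.
Only Acroops, Ceratura, Neois, and Platyellus show the derived state 'present' for prehensile tail, supporting them as a clade.
webbed digits (derived state 'present') is unique to Platyellus (autapomorphy; uninformative for grouping).
Only Ceratura and Platyellus show the derived state 'absent' for tarsal claw bifid, supporting them as a clade.
petiole constricted: derived state 'present' in Neooma and Zygion only — synapomorphy for {Neooma, Zygion}.
All ingroup taxa share the derived state 'present' for compound eyes; it defines the ingroup but does not resolve relationships within it.
stipules present: derived state 'absent' in Neois only — an autapomorphy, so it tells us nothing about relationships among taxa.
wing venation reduced groups Ceratura and Neooma, which is incompatible with the clades supported by the remaining characters; treating it as convergent (homoplasy) costs fewer steps than any alternative tree.
Only Acroops and Neois show the derived state 'absent' for chelicerae fused, supporting them as a clade.
Most parsimonious ingroup topology: ((Zygion,Neooma),((Neois,Acroops),(Ceratura,Platyellus))).
Zygion and Neooma share a more recent common ancestor with each other than either does with Acroops, so Acroops is the least closely related of the three.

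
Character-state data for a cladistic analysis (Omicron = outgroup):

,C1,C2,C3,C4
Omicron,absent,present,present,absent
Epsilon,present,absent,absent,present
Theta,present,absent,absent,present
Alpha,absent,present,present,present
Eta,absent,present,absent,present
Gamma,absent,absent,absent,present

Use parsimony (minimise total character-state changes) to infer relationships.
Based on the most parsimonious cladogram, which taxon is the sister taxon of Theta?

Epsilon

Character polarity is set by the outgroup: the derived state is whichever differs from the outgroup's state, so for C2, C3 the derived state is 'absent', and for the remaining characters it is 'present'.
Only Epsilon and Theta show the derived state 'present' for C1, supporting them as a clade.
C2 (derived state 'absent') is shared by Epsilon, Gamma, and Theta — a synapomorphy uniting that clade.
C3: derived state 'absent' in Epsilon, Eta, Gamma, and Theta only — synapomorphy for {Epsilon, Eta, Gamma, Theta}.
C4 (derived state 'present') is shared by all ingroup taxa — unites the whole ingroup.
Most parsimonious ingroup topology: ((((Epsilon,Theta),Gamma),Eta),Alpha).
Theta and Epsilon form a cherry on this tree, so they are sister taxa.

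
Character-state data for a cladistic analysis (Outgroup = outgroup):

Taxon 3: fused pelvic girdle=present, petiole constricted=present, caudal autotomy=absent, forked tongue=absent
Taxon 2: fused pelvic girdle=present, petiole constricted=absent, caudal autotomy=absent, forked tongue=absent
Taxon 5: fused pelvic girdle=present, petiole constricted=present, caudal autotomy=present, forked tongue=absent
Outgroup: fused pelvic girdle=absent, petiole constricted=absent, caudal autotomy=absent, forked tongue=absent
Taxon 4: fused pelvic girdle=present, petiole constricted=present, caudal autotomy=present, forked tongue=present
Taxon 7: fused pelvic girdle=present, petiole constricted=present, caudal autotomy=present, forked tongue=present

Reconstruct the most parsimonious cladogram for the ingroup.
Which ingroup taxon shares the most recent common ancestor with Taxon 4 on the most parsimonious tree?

Taxon 7

The outgroup has state 'absent' for every character, so 'present' is the derived state throughout.
All ingroup taxa share the derived state 'present' for fused pelvic girdle; it defines the ingroup but does not resolve relationships within it.
petiole constricted: derived state 'present' in Taxon 3, Taxon 4, Taxon 5, and Taxon 7 only — synapomorphy for {Taxon 3, Taxon 4, Taxon 5, Taxon 7}.
caudal autotomy (derived state 'present') is shared by Taxon 4, Taxon 5, and Taxon 7 — a synapomorphy uniting that clade.
Only Taxon 4 and Taxon 7 show the derived state 'present' for forked tongue, supporting them as a clade.
Most parsimonious ingroup topology: ((Taxon 3,((Taxon 7,Taxon 4),Taxon 5)),Taxon 2).
Taxon 4 and Taxon 7 form a cherry on this tree, so they are sister taxa.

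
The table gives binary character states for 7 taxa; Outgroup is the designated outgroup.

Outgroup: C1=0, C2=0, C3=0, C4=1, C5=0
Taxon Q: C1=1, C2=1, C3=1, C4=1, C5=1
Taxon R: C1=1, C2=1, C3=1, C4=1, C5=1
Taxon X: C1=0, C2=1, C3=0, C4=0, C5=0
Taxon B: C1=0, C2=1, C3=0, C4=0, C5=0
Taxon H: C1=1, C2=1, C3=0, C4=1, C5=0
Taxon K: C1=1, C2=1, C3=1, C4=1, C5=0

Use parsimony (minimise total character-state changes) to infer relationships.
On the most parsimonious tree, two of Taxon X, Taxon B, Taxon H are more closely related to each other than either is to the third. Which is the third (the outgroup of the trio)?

Taxon H

Character polarity is set by the outgroup: the derived state is whichever differs from the outgroup's state, so for C4 the derived state is '0', and for the remaining characters it is '1'.
C1: derived state '1' in Taxon H, Taxon K, Taxon Q, and Taxon R only — synapomorphy for {Taxon H, Taxon K, Taxon Q, Taxon R}.
C2 (derived state '1') is shared by all ingroup taxa — unites the whole ingroup.
C3 (derived state '1') is shared by Taxon K, Taxon Q, and Taxon R — a synapomorphy uniting that clade.
C4: derived state '0' in Taxon B and Taxon X only — synapomorphy for {Taxon B, Taxon X}.
C5: derived state '1' in Taxon Q and Taxon R only — synapomorphy for {Taxon Q, Taxon R}.
Most parsimonious ingroup topology: ((((Taxon Q,Taxon R),Taxon K),Taxon H),(Taxon X,Taxon B)).
Taxon X and Taxon B share a more recent common ancestor with each other than either does with Taxon H, so Taxon H is the least closely related of the three.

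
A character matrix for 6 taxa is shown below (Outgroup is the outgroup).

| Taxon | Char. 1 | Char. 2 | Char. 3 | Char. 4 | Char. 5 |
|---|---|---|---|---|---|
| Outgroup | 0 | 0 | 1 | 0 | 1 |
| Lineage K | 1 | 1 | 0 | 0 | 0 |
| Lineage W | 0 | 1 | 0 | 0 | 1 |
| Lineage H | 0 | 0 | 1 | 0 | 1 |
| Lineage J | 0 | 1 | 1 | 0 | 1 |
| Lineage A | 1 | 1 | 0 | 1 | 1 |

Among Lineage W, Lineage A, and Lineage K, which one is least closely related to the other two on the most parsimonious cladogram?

Lineage W

Character polarity is set by the outgroup: the derived state is whichever differs from the outgroup's state, so for Char. 3, Char. 5 the derived state is '0', and for the remaining characters it is '1'.
Char. 1: derived state '1' in Lineage A and Lineage K only — synapomorphy for {Lineage A, Lineage K}.
Only Lineage A, Lineage J, Lineage K, and Lineage W show the derived state '1' for Char. 2, supporting them as a clade.
Char. 3 (derived state '0') is shared by Lineage A, Lineage K, and Lineage W — a synapomorphy uniting that clade.
Char. 4 (derived state '1') is unique to Lineage A (autapomorphy; uninformative for grouping).
Char. 5: derived state '0' in Lineage K only — an autapomorphy, so it tells us nothing about relationships among taxa.
Most parsimonious ingroup topology: ((((Lineage K,Lineage A),Lineage W),Lineage J),Lineage H).
Lineage A and Lineage K share a more recent common ancestor with each other than either does with Lineage W, so Lineage W is the least closely related of the three.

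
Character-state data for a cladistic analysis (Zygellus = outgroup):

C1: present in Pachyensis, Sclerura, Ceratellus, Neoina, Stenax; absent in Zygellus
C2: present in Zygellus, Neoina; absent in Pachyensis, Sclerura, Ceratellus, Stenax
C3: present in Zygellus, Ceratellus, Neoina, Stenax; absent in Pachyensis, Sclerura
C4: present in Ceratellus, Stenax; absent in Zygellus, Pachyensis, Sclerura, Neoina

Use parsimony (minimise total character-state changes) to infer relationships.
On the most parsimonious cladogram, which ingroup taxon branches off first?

Neoina

Character polarity is set by the outgroup: the derived state is whichever differs from the outgroup's state, so for C2, C3 the derived state is 'absent', and for the remaining characters it is 'present'.
C1 (derived state 'present') is shared by all ingroup taxa — unites the whole ingroup.
Only Ceratellus, Pachyensis, Sclerura, and Stenax show the derived state 'absent' for C2, supporting them as a clade.
C3 (derived state 'absent') is shared by Pachyensis and Sclerura — a synapomorphy uniting that clade.
C4: derived state 'present' in Ceratellus and Stenax only — synapomorphy for {Ceratellus, Stenax}.
Most parsimonious ingroup topology: (((Pachyensis,Sclerura),(Ceratellus,Stenax)),Neoina).
Neoina is sister to the clade containing all other ingroup taxa, so it is the earliest-diverging (most basal) ingroup lineage.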